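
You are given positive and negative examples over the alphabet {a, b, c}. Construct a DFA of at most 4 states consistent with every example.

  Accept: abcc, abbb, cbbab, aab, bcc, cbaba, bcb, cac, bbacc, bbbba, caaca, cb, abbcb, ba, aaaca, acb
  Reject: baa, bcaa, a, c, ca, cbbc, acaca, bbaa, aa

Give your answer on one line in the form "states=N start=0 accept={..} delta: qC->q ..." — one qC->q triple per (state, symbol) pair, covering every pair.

State merging on the prefix tree: take the shortest (then alphabetical) example prefix whose next move is undefined and point that move at state 0, else 1, else 2, ...; a target is out if some Accept/Reject pair would then sit in one state with the same input left (inseparable). If every existing state is out, open a new one.
a: 0a undefined. 0a->0: no, aaaca/ca meet in 0 with "ca" left. Open state 1: 0a->1.
b: 0b undefined. 0b->0: no, bbbba/a meet in 1. 0b->1: no, ba/aa meet in 1 with "a" left. Open state 2: 0b->2.
c: 0c undefined. 0c->0: ok.
aa: 1a undefined. 1a->0: no, caaca/a meet in 1. 1a->1: ok.
ab: 1b undefined. 1b->0: no, abcc/c meet in 0. 1b->1: no, abbb/a meet in 1. 1b->2: ok.
ac: 1c undefined. 1c->0: no, cac/c meet in 0. 1c->1: no, cac/a meet in 1. 1c->2: ok.
ba: 2a undefined. 2a->0: no, cbaba/c meet in 0. 2a->1: no, cbaba/baa meet in 1. 2a->2: no, aab/baa meet in 2. Open state 3: 2a->3.
bb: 2b undefined. 2b->0: no, bbbba/a meet in 1. 2b->1: no, abbb/cbbc meet in 2. 2b->2: ok.
bc: 2c undefined. 2c->0: no, abcc/c meet in 0. 2c->1: ok.
baa: 3a undefined. 3a->0: ok.
acac: 3c undefined. 3c->0: no, bbacc/baa meet in 0. 3c->1: ok.
cbab: 3b undefined. 3b->0: no, cbbab/baa meet in 0. 3b->1: no, cbbab/bcaa meet in 1. 3b->2: ok.
All examples now run through 4 states with every (state, symbol) defined. Accept strings end in {2,3}, Reject strings end in {0,1}; accept={2,3}.

states=4 start=0 accept={2,3} delta: 0a->1 0b->2 0c->0 1a->1 1b->2 1c->2 2a->3 2b->2 2c->1 3a->0 3b->2 3c->1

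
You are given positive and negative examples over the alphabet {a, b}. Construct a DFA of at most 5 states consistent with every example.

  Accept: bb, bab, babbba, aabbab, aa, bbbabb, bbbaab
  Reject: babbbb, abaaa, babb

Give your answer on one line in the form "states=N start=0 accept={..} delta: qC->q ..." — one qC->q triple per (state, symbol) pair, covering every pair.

Fold the examples into a partial DFA from state 0: repeatedly fix the first undefined (state, symbol) met by the shortest-then-alphabetical prefix, trying targets in increasing order and rejecting any under which an Accept and a Reject string meet in one state with the same remainder; add a state when all current targets are rejected. Accepting states are where Accept strings end.
a: 0a undefined. 0a->0: ok.
b: 0b undefined. 0b->0: no, bb/babbbb meet in 0. Open state 1: 0b->1.
ba: 1a undefined. 1a->0: no, bb/babb meet in 1 with "b" left. 1a->1: ok.
bb: 1b undefined. 1b->0: no, aabbab/babbbb meet in 1. 1b->1: no, bb/babbbb meet in 1. Open state 2: 1b->2.
bbb: 2b undefined. 2b->0: no, bb/babbbb meet in 2. 2b->1: no, bbbabb/babbbb meet in 1. 2b->2: no, bb/babbbb meet in 2. Open state 3: 2b->3.
bbba: 3a undefined. 3a->0: no, bbbaab/abaaa meet in 1. 3a->1: no, bbbabb/babb meet in 3. 3a->2: ok.
aabba: 2a undefined. 2a->0: no, aabbab/abaaa meet in 1. 2a->1: ok.
babbb: 3b undefined. 3b->0: ok.
All examples now run through 4 states with every (state, symbol) defined. Accept strings end in {0,2}, Reject strings end in {1,3}; accept={0,2}.

states=4 start=0 accept={0,2} delta: 0a->0 0b->1 1a->1 1b->2 2a->1 2b->3 3a->2 3b->0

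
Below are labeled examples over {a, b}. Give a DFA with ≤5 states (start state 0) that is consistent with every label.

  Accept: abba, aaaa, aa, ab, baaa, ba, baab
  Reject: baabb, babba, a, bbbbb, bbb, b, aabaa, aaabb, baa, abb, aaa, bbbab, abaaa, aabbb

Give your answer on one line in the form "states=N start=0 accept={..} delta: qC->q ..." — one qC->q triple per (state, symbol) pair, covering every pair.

State merging on the prefix tree: take the shortest (then alphabetical) example prefix whose next move is undefined and point that move at state 0, else 1, else 2, ...; a target is out if some Accept/Reject pair would then sit in one state with the same input left (inseparable). If every existing state is out, open a new one.
a: 0a undefined. 0a->0: no, aaaa/a meet in 0. Open state 1: 0a->1.
b: 0b undefined. 0b->0: no, abba/babba meet in 1 with "bba" left. 0b->1: ok.
aa: 1a undefined. 1a->0: ok.
ab: 1b undefined. 1b->0: ok.
All examples now run through 2 states with every (state, symbol) defined. Accept strings end in {0}, Reject strings end in {1}; accept={0}.

states=2 start=0 accept={0} delta: 0a->1 0b->1 1a->0 1b->0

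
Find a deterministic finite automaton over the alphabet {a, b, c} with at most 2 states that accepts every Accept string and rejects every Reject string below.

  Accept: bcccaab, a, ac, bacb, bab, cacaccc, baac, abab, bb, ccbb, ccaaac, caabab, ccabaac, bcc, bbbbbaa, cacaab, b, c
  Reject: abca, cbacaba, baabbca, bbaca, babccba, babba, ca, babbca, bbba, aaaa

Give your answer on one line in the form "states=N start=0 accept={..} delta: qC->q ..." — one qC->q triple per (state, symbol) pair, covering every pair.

states=2 start=0 accept={1} delta: 0a->1 0b->1 0c->1 1a->0 1b->1 1c->1

State merging on the prefix tree: take the shortest (then alphabetical) example prefix whose next move is undefined and point that move at state 0, else 1, else 2, ...; a target is out if some Accept/Reject pair would then sit in one state with the same input left (inseparable). If every existing state is out, open a new one.
a: 0a undefined. 0a->0: no, a/aaaa meet in 0. Open state 1: 0a->1.
b: 0b undefined. 0b->0: no, a/bbba meet in 1. 0b->1: ok.
c: 0c undefined. 0c->0: no, a/ca meet in 1. 0c->1: ok.
aa: 1a undefined. 1a->0: ok.
ab: 1b undefined. 1b->0: no, a/babba meet in 1. 1b->1: ok.
ac: 1c undefined. 1c->0: no, bcccaab/abca meet in 1. 1c->1: ok.
All examples now run through 2 states with every (state, symbol) defined. Accept strings end in {1}, Reject strings end in {0}; accept={1}.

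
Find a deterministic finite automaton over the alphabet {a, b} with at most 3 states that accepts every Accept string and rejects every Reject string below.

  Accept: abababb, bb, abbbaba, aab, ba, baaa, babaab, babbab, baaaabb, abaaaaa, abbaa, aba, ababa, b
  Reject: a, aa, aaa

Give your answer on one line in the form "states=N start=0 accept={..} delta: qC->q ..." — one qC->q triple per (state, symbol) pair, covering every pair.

Grow the machine one transition at a time. Run the examples from 0; the earliest place one falls off (shortest prefix, ties alphabetical) gets sent to the lowest-numbered state that keeps every Accept/Reject pair distinguishable — a pair clashes when both reach the same state with identical unread suffix — and to a fresh state only if none does.
a: 0a undefined. 0a->0: ok.
b: 0b undefined. 0b->0: no, abababb/a meet in 0. Open state 1: 0b->1.
ba: 1a undefined. 1a->0: no, ba/a meet in 0. 1a->1: ok.
bb: 1b undefined. 1b->0: no, abababb/a meet in 0. 1b->1: ok.
All examples now run through 2 states with every (state, symbol) defined. Accept strings end in {1}, Reject strings end in {0}; accept={1}.

states=2 start=0 accept={1} delta: 0a->0 0b->1 1a->1 1b->1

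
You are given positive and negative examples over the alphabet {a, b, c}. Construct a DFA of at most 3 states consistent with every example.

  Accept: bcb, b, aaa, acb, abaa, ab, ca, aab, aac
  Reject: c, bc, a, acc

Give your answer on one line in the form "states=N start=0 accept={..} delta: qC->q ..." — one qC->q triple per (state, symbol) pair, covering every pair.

states=3 start=0 accept={0,2} delta: 0a->1 0b->0 0c->1 1a->2 1b->0 1c->0 2a->0 2b->0 2c->0

State merging on the prefix tree: take the shortest (then alphabetical) example prefix whose next move is undefined and point that move at state 0, else 1, else 2, ...; a target is out if some Accept/Reject pair would then sit in one state with the same input left (inseparable). If every existing state is out, open a new one.
a: 0a undefined. 0a->0: no, aaa/a meet in 0. Open state 1: 0a->1.
b: 0b undefined. 0b->0: ok.
c: 0c undefined. 0c->0: no, bcb/c meet in 0. 0c->1: ok.
aa: 1a undefined. 1a->0: no, aaa/c meet in 1. 1a->1: no, aaa/c meet in 1. Open state 2: 1a->2.
ab: 1b undefined. 1b->0: ok.
ac: 1c undefined. 1c->0: ok.
aaa: 2a undefined. 2a->0: ok.
aab: 2b undefined. 2b->0: ok.
aac: 2c undefined. 2c->0: ok.
All examples now run through 3 states with every (state, symbol) defined. Accept strings end in {0,2}, Reject strings end in {1}; accept={0,2}.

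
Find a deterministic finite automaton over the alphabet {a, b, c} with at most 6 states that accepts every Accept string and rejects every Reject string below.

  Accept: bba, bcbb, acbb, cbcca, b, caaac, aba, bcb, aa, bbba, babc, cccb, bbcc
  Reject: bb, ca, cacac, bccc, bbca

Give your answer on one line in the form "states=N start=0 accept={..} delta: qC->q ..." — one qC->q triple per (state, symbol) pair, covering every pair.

Fold the examples into a partial DFA from state 0: repeatedly fix the first undefined (state, symbol) met by the shortest-then-alphabetical prefix, trying targets in increasing order and rejecting any under which an Accept and a Reject string meet in one state with the same remainder; add a state when all current targets are rejected. Accepting states are where Accept strings end.
a: 0a undefined. 0a->0: ok.
b: 0b undefined. 0b->0: no, bba/bb meet in 0. Open state 1: 0b->1.
c: 0c undefined. 0c->0: no, acbb/bb meet in 1 with "b" left. 0c->1: no, aba/ca meet in 1 with "a" left. Open state 2: 0c->2.
ba: 1a undefined. 1a->0: ok.
bb: 1b undefined. 1b->0: no, bba/bb meet in 0. 1b->1: no, b/bb meet in 1. 1b->2: no, bba/ca meet in 2 with "a" left. Open state 3: 1b->3.
bc: 1c undefined. 1c->0: no, bcbb/bb meet in 3. 1c->1: no, b/bccc meet in 1. 1c->2: ok.
ca: 2a undefined. 2a->0: no, caaac/cacac meet in 2. 2a->1: no, b/ca meet in 1. 2a->2: no, babc/ca meet in 2. 2a->3: ok.
cb: 2b undefined. 2b->0: ok.
cc: 2c undefined. 2c->0: no, babc/bccc meet in 2. 2c->1: no, babc/bccc meet in 2. 2c->2: no, cbcca/bb meet in 3. 2c->3: ok.
bba: 3a undefined. 3a->0: ok.
bbb: 3b undefined. 3b->0: ok.
bbc: 3c undefined. 3c->0: no, bba/bccc meet in 0. 3c->1: no, bba/bbca meet in 0. 3c->2: no, caaac/cacac meet in 2. 3c->3: no, bba/bbca meet in 0. Open state 4: 3c->4.
bbca: 4a undefined. 4a->0: no, bba/bbca meet in 0. 4a->1: no, bcbb/bbca meet in 1. 4a->2: no, caaac/bbca meet in 2. 4a->3: ok.
bbcc: 4c undefined. 4c->0: ok.
cccb: 4b undefined. 4b->0: ok.
All examples now run through 5 states with every (state, symbol) defined. Accept strings end in {0,1,2}, Reject strings end in {3,4}; accept={0,1,2}.

states=5 start=0 accept={0,1,2} delta: 0a->0 0b->1 0c->2 1a->0 1b->3 1c->2 2a->3 2b->0 2c->3 3a->0 3b->0 3c->4 4a->3 4b->0 4c->0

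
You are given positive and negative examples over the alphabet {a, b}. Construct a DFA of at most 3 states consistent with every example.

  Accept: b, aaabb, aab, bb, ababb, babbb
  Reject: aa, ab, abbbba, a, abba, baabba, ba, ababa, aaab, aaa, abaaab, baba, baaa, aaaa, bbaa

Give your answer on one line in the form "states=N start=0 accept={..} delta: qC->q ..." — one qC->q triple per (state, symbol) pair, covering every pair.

states=3 start=0 accept={0} delta: 0a->1 0b->0 1a->2 1b->2 2a->1 2b->0

State merging on the prefix tree: take the shortest (then alphabetical) example prefix whose next move is undefined and point that move at state 0, else 1, else 2, ...; a target is out if some Accept/Reject pair would then sit in one state with the same input left (inseparable). If every existing state is out, open a new one.
a: 0a undefined. 0a->0: no, b/ab meet in 0 with "b" left. Open state 1: 0a->1.
b: 0b undefined. 0b->0: ok.
aa: 1a undefined. 1a->0: no, b/aa meet in 0. 1a->1: no, aab/ab meet in 1 with "b" left. Open state 2: 1a->2.
ab: 1b undefined. 1b->0: no, b/ab meet in 0. 1b->1: no, babbb/ab meet in 1. 1b->2: ok.
aaa: 2a undefined. 2a->0: no, b/aaab meet in 0. 2a->1: ok.
aab: 2b undefined. 2b->0: ok.
All examples now run through 3 states with every (state, symbol) defined. Accept strings end in {0}, Reject strings end in {1,2}; accept={0}.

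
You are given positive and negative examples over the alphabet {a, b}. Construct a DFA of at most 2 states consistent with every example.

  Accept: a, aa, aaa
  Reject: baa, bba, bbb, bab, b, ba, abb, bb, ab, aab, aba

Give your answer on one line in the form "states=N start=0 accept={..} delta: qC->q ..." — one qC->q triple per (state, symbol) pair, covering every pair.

Grow the machine one transition at a time. Run the examples from 0; the earliest place one falls off (shortest prefix, ties alphabetical) gets sent to the lowest-numbered state that keeps every Accept/Reject pair distinguishable — a pair clashes when both reach the same state with identical unread suffix — and to a fresh state only if none does.
a: 0a undefined. 0a->0: ok.
b: 0b undefined. 0b->0: no, a/baa meet in 0. Open state 1: 0b->1.
ba: 1a undefined. 1a->0: no, a/baa meet in 0. 1a->1: ok.
bb: 1b undefined. 1b->0: no, a/bba meet in 0. 1b->1: ok.
All examples now run through 2 states with every (state, symbol) defined. Accept strings end in {0}, Reject strings end in {1}; accept={0}.

states=2 start=0 accept={0} delta: 0a->0 0b->1 1a->1 1b->1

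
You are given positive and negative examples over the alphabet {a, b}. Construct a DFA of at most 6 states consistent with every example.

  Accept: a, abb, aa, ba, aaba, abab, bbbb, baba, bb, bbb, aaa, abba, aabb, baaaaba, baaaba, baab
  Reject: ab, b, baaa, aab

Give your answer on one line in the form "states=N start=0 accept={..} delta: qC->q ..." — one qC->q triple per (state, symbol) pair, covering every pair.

states=4 start=0 accept={0,2,3} delta: 0a->0 0b->1 1a->2 1b->2 2a->3 2b->2 3a->1 3b->0

State merging on the prefix tree: take the shortest (then alphabetical) example prefix whose next move is undefined and point that move at state 0, else 1, else 2, ...; a target is out if some Accept/Reject pair would then sit in one state with the same input left (inseparable). If every existing state is out, open a new one.
a: 0a undefined. 0a->0: ok.
b: 0b undefined. 0b->0: no, a/ab meet in 0. Open state 1: 0b->1.
ba: 1a undefined. 1a->0: no, a/baaa meet in 0. 1a->1: no, ba/ab meet in 1. Open state 2: 1a->2.
bb: 1b undefined. 1b->0: no, bbb/ab meet in 1. 1b->1: no, abb/ab meet in 1. 1b->2: ok.
baa: 2a undefined. 2a->0: no, a/baaa meet in 0. 2a->1: no, abb/baaa meet in 2. 2a->2: no, abb/baaa meet in 2. Open state 3: 2a->3.
bab: 2b undefined. 2b->0: no, bbbb/ab meet in 1. 2b->1: no, abab/ab meet in 1. 2b->2: ok.
baaa: 3a undefined. 3a->0: no, a/baaa meet in 0. 3a->1: ok.
baab: 3b undefined. 3b->0: ok.
All examples now run through 4 states with every (state, symbol) defined. Accept strings end in {0,2,3}, Reject strings end in {1}; accept={0,2,3}.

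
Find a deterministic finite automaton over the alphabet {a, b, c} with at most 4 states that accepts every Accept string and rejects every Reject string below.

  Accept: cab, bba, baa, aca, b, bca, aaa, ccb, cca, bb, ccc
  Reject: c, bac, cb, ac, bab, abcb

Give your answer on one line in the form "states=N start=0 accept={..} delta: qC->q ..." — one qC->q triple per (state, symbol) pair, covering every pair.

State merging on the prefix tree: take the shortest (then alphabetical) example prefix whose next move is undefined and point that move at state 0, else 1, else 2, ...; a target is out if some Accept/Reject pair would then sit in one state with the same input left (inseparable). If every existing state is out, open a new one.
a: 0a undefined. 0a->0: ok.
b: 0b undefined. 0b->0: no, bba/bab meet in 0. Open state 1: 0b->1.
c: 0c undefined. 0c->0: no, cab/cb meet in 1. 0c->1: no, cab/bab meet in 1 with "ab" left. Open state 2: 0c->2.
ba: 1a undefined. 1a->0: no, b/bab meet in 1. 1a->1: no, bb/bab meet in 1 with "b" left. 1a->2: ok.
bb: 1b undefined. 1b->0: ok.
bc: 1c undefined. 1c->0: no, b/abcb meet in 1. 1c->1: no, bba/abcb meet in 0. 1c->2: ok.
ca: 2a undefined. 2a->0: ok.
cb: 2b undefined. 2b->0: no, bba/cb meet in 0. 2b->1: no, cab/cb meet in 1. 2b->2: ok.
cc: 2c undefined. 2c->0: no, bba/bac meet in 0. 2c->1: no, cab/bac meet in 1. 2c->2: no, ccb/c meet in 2. Open state 3: 2c->3.
cca: 3a undefined. 3a->0: ok.
ccb: 3b undefined. 3b->0: ok.
ccc: 3c undefined. 3c->0: ok.
All examples now run through 4 states with every (state, symbol) defined. Accept strings end in {0,1}, Reject strings end in {2,3}; accept={0,1}.

states=4 start=0 accept={0,1} delta: 0a->0 0b->1 0c->2 1a->2 1b->0 1c->2 2a->0 2b->2 2c->3 3a->0 3b->0 3c->0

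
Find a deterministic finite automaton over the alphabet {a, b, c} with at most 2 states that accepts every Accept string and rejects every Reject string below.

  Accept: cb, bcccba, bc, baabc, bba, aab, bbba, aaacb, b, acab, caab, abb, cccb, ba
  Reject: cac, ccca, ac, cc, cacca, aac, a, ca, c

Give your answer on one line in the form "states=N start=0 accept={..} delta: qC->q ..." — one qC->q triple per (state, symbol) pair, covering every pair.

states=2 start=0 accept={1} delta: 0a->0 0b->1 0c->0 1a->1 1b->1 1c->1

Grow the machine one transition at a time. Run the examples from 0; the earliest place one falls off (shortest prefix, ties alphabetical) gets sent to the lowest-numbered state that keeps every Accept/Reject pair distinguishable — a pair clashes when both reach the same state with identical unread suffix — and to a fresh state only if none does.
a: 0a undefined. 0a->0: ok.
b: 0b undefined. 0b->0: no, bc/ac meet in 0 with "c" left. Open state 1: 0b->1.
c: 0c undefined. 0c->0: ok.
ba: 1a undefined. 1a->0: no, ba/cac meet in 0. 1a->1: ok.
bb: 1b undefined. 1b->0: no, baabc/cac meet in 0. 1b->1: ok.
bc: 1c undefined. 1c->0: no, bc/cac meet in 0. 1c->1: ok.
All examples now run through 2 states with every (state, symbol) defined. Accept strings end in {1}, Reject strings end in {0}; accept={1}.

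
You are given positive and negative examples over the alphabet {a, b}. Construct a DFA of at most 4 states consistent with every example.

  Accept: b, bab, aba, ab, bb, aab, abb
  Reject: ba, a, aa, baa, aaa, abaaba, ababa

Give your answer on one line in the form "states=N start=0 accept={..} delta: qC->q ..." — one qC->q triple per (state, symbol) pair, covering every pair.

states=3 start=0 accept={0,2} delta: 0a->1 0b->0 1a->1 1b->2 2a->2 2b->0

Fold the examples into a partial DFA from state 0: repeatedly fix the first undefined (state, symbol) met by the shortest-then-alphabetical prefix, trying targets in increasing order and rejecting any under which an Accept and a Reject string meet in one state with the same remainder; add a state when all current targets are rejected. Accepting states are where Accept strings end.
a: 0a undefined. 0a->0: no, aba/ba meet in 0 with "ba" left. Open state 1: 0a->1.
b: 0b undefined. 0b->0: ok.
aa: 1a undefined. 1a->0: no, b/aa meet in 0. 1a->1: ok.
ab: 1b undefined. 1b->0: no, aba/ba meet in 1. 1b->1: no, bab/ba meet in 1. Open state 2: 1b->2.
aba: 2a undefined. 2a->0: no, b/abaaba meet in 0. 2a->1: no, aba/ba meet in 1. 2a->2: ok.
abb: 2b undefined. 2b->0: ok.
All examples now run through 3 states with every (state, symbol) defined. Accept strings end in {0,2}, Reject strings end in {1}; accept={0,2}.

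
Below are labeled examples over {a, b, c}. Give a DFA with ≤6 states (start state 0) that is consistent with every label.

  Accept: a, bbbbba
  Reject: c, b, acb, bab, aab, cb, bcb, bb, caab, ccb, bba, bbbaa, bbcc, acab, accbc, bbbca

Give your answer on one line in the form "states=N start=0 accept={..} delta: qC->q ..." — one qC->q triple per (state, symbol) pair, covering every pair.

State merging on the prefix tree: take the shortest (then alphabetical) example prefix whose next move is undefined and point that move at state 0, else 1, else 2, ...; a target is out if some Accept/Reject pair would then sit in one state with the same input left (inseparable). If every existing state is out, open a new one.
a: 0a undefined. 0a->0: ok.
b: 0b undefined. 0b->0: no, a/b meet in 0. Open state 1: 0b->1.
c: 0c undefined. 0c->0: no, a/c meet in 0. 0c->1: ok.
ba: 1a undefined. 1a->0: ok.
bb: 1b undefined. 1b->0: no, a/acb meet in 0. 1b->1: no, a/bba meet in 0. Open state 2: 1b->2.
bc: 1c undefined. 1c->0: no, a/accbc meet in 0. 1c->1: ok.
bba: 2a undefined. 2a->0: no, a/bba meet in 0. 2a->1: ok.
bbb: 2b undefined. 2b->0: no, a/bbbaa meet in 0. 2b->1: no, a/bbbaa meet in 0. 2b->2: no, a/bbbaa meet in 0. Open state 3: 2b->3.
bbc: 2c undefined. 2c->0: no, a/accbc meet in 0. 2c->1: ok.
bbba: 3a undefined. 3a->0: no, a/bbbaa meet in 0. 3a->1: no, a/bbbaa meet in 0. 3a->2: ok.
bbbb: 3b undefined. 3b->0: ok.
bbbc: 3c undefined. 3c->0: no, a/bbbca meet in 0. 3c->1: no, a/bbbca meet in 0. 3c->2: ok.
All examples now run through 4 states with every (state, symbol) defined. Accept strings end in {0}, Reject strings end in {1,2}; accept={0}.

states=4 start=0 accept={0} delta: 0a->0 0b->1 0c->1 1a->0 1b->2 1c->1 2a->1 2b->3 2c->1 3a->2 3b->0 3c->2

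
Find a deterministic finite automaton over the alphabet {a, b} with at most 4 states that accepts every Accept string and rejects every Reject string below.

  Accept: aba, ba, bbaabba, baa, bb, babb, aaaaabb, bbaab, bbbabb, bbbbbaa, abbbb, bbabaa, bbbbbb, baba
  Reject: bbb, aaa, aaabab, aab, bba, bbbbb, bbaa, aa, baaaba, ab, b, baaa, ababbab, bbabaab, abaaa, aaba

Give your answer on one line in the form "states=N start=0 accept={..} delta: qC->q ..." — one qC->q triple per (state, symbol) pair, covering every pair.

states=4 start=0 accept={0,1} delta: 0a->1 0b->2 1a->3 1b->2 2a->0 2b->1 3a->2 3b->3

State merging on the prefix tree: take the shortest (then alphabetical) example prefix whose next move is undefined and point that move at state 0, else 1, else 2, ...; a target is out if some Accept/Reject pair would then sit in one state with the same input left (inseparable). If every existing state is out, open a new one.
a: 0a undefined. 0a->0: no, aba/aaba meet in 0 with "ba" left. Open state 1: 0a->1.
b: 0b undefined. 0b->0: no, ba/bba meet in 1. 0b->1: no, aba/bba meet in 1 with "ba" left. Open state 2: 0b->2.
aa: 1a undefined. 1a->0: no, ba/aaba meet in 2 with "a" left. 1a->1: no, aba/aaba meet in 1 with "ba" left. 1a->2: no, ba/aaa meet in 2 with "a" left. Open state 3: 1a->3.
ab: 1b undefined. 1b->0: no, abbbb/bbb meet in 2 with "bb" left. 1b->1: no, aba/aa meet in 3. 1b->2: ok.
ba: 2a undefined. 2a->0: ok.
bb: 2b undefined. 2b->0: no, baa/bba meet in 1. 2b->1: ok.
aaa: 3a undefined. 3a->0: no, aba/aaa meet in 0. 3a->1: no, bbaabba/bba meet in 3. 3a->2: ok.
aab: 3b undefined. 3b->0: no, aba/aaabab meet in 0. 3b->1: no, baa/aaabab meet in 1. 3b->2: no, aba/baaaba meet in 0. 3b->3: ok.
All examples now run through 4 states with every (state, symbol) defined. Accept strings end in {0,1}, Reject strings end in {2,3}; accept={0,1}.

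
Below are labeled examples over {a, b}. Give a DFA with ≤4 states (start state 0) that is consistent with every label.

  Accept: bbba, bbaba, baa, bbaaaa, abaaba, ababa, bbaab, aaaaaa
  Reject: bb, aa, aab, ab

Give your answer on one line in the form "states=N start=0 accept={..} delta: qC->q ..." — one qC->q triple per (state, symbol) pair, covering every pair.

State merging on the prefix tree: take the shortest (then alphabetical) example prefix whose next move is undefined and point that move at state 0, else 1, else 2, ...; a target is out if some Accept/Reject pair would then sit in one state with the same input left (inseparable). If every existing state is out, open a new one.
a: 0a undefined. 0a->0: no, aaaaaa/aa meet in 0. Open state 1: 0a->1.
b: 0b undefined. 0b->0: no, baa/aa meet in 1 with "a" left. 0b->1: ok.
aa: 1a undefined. 1a->0: no, baa/aab meet in 1. 1a->1: no, baa/aa meet in 1. Open state 2: 1a->2.
ab: 1b undefined. 1b->0: no, bbba/aa meet in 2. 1b->1: no, bbba/aa meet in 2. 1b->2: ok.
aaa: 2a undefined. 2a->0: no, bbaba/bb meet in 2. 2a->1: no, bbaaaa/bb meet in 2. 2a->2: no, baa/bb meet in 2. Open state 3: 2a->3.
aab: 2b undefined. 2b->0: ok.
aaaa: 3a undefined. 3a->0: no, bbaaaa/bb meet in 2. 3a->1: no, bbaab/bb meet in 2. 3a->2: no, bbaaaa/bb meet in 2. 3a->3: ok.
abab: 3b undefined. 3b->0: no, bbaab/aab meet in 0. 3b->1: no, bbaba/bb meet in 2. 3b->2: no, bbaab/bb meet in 2. 3b->3: ok.
All examples now run through 4 states with every (state, symbol) defined. Accept strings end in {1,3}, Reject strings end in {0,2}; accept={1,3}.

states=4 start=0 accept={1,3} delta: 0a->1 0b->1 1a->2 1b->2 2a->3 2b->0 3a->3 3b->3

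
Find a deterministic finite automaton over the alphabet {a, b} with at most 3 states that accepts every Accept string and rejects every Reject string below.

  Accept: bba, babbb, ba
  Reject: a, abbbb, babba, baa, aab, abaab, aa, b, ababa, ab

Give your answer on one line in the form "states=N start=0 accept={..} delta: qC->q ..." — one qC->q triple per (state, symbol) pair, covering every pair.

states=3 start=0 accept={2} delta: 0a->0 0b->1 1a->2 1b->1 2a->0 2b->2

Fold the examples into a partial DFA from state 0: repeatedly fix the first undefined (state, symbol) met by the shortest-then-alphabetical prefix, trying targets in increasing order and rejecting any under which an Accept and a Reject string meet in one state with the same remainder; add a state when all current targets are rejected. Accepting states are where Accept strings end.
a: 0a undefined. 0a->0: ok.
b: 0b undefined. 0b->0: no, bba/a meet in 0. Open state 1: 0b->1.
ba: 1a undefined. 1a->0: no, bba/babba meet in 1 with "ba" left. 1a->1: no, bba/ababa meet in 1 with "ba" left. Open state 2: 1a->2.
bb: 1b undefined. 1b->0: no, bba/a meet in 0. 1b->1: ok.
baa: 2a undefined. 2a->0: ok.
bab: 2b undefined. 2b->0: no, bba/babba meet in 2. 2b->1: no, bba/babba meet in 2. 2b->2: ok.
All examples now run through 3 states with every (state, symbol) defined. Accept strings end in {2}, Reject strings end in {0,1}; accept={2}.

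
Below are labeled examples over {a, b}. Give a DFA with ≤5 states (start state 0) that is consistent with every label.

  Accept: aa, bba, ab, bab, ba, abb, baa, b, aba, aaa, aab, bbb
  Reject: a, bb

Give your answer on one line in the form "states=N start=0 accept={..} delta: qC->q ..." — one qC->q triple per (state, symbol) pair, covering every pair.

State merging on the prefix tree: take the shortest (then alphabetical) example prefix whose next move is undefined and point that move at state 0, else 1, else 2, ...; a target is out if some Accept/Reject pair would then sit in one state with the same input left (inseparable). If every existing state is out, open a new one.
a: 0a undefined. 0a->0: no, aa/a meet in 0. Open state 1: 0a->1.
b: 0b undefined. 0b->0: no, bba/a meet in 1. 0b->1: no, ab/bb meet in 1 with "b" left. Open state 2: 0b->2.
aa: 1a undefined. 1a->0: no, aaa/a meet in 1. 1a->1: no, aa/a meet in 1. 1a->2: no, aab/bb meet in 2 with "b" left. Open state 3: 1a->3.
ab: 1b undefined. 1b->0: no, aba/a meet in 1. 1b->1: no, ab/a meet in 1. 1b->2: no, abb/bb meet in 2 with "b" left. 1b->3: ok.
ba: 2a undefined. 2a->0: no, baa/a meet in 1. 2a->1: no, ba/a meet in 1. 2a->2: no, bab/bb meet in 2 with "b" left. 2a->3: ok.
bb: 2b undefined. 2b->0: no, bba/a meet in 1. 2b->1: ok.
aaa: 3a undefined. 3a->0: ok.
aab: 3b undefined. 3b->0: ok.
All examples now run through 4 states with every (state, symbol) defined. Accept strings end in {0,2,3}, Reject strings end in {1}; accept={0,2,3}.

states=4 start=0 accept={0,2,3} delta: 0a->1 0b->2 1a->3 1b->3 2a->3 2b->1 3a->0 3b->0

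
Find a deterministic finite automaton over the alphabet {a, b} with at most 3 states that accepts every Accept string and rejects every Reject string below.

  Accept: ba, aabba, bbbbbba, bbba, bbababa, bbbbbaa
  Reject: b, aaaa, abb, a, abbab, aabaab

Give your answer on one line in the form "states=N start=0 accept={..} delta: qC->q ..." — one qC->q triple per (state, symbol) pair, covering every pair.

states=3 start=0 accept={2} delta: 0a->0 0b->1 1a->2 1b->1 2a->2 2b->0

Grow the machine one transition at a time. Run the examples from 0; the earliest place one falls off (shortest prefix, ties alphabetical) gets sent to the lowest-numbered state that keeps every Accept/Reject pair distinguishable — a pair clashes when both reach the same state with identical unread suffix — and to a fresh state only if none does.
a: 0a undefined. 0a->0: ok.
b: 0b undefined. 0b->0: no, ba/b meet in 0. Open state 1: 0b->1.
ba: 1a undefined. 1a->0: no, ba/aaaa meet in 0. 1a->1: no, ba/b meet in 1. Open state 2: 1a->2.
bb: 1b undefined. 1b->0: no, aabba/aaaa meet in 0. 1b->1: ok.
bbab: 2b undefined. 2b->0: ok.
aabaa: 2a undefined. 2a->0: no, bbbbbaa/aaaa meet in 0. 2a->1: no, bbbbbaa/b meet in 1. 2a->2: ok.
All examples now run through 3 states with every (state, symbol) defined. Accept strings end in {2}, Reject strings end in {0,1}; accept={2}.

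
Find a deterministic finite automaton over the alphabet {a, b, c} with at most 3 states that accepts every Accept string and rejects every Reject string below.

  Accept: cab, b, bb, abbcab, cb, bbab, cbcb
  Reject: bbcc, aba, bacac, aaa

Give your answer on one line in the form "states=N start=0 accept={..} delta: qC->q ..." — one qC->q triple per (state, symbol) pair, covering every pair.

states=2 start=0 accept={1} delta: 0a->0 0b->1 0c->0 1a->0 1b->1 1c->0

Grow the machine one transition at a time. Run the examples from 0; the earliest place one falls off (shortest prefix, ties alphabetical) gets sent to the lowest-numbered state that keeps every Accept/Reject pair distinguishable — a pair clashes when both reach the same state with identical unread suffix — and to a fresh state only if none does.
a: 0a undefined. 0a->0: ok.
b: 0b undefined. 0b->0: no, b/aba meet in 0. Open state 1: 0b->1.
c: 0c undefined. 0c->0: ok.
ba: 1a undefined. 1a->0: ok.
bb: 1b undefined. 1b->0: no, bb/bbcc meet in 0. 1b->1: ok.
bbc: 1c undefined. 1c->0: ok.
All examples now run through 2 states with every (state, symbol) defined. Accept strings end in {1}, Reject strings end in {0}; accept={1}.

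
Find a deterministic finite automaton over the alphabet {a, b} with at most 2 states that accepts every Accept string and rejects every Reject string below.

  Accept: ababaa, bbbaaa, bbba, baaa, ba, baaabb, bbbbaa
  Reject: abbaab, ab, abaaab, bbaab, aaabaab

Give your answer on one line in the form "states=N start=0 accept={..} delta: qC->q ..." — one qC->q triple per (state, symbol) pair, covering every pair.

states=2 start=0 accept={0} delta: 0a->0 0b->1 1a->0 1b->0

Fold the examples into a partial DFA from state 0: repeatedly fix the first undefined (state, symbol) met by the shortest-then-alphabetical prefix, trying targets in increasing order and rejecting any under which an Accept and a Reject string meet in one state with the same remainder; add a state when all current targets are rejected. Accepting states are where Accept strings end.
a: 0a undefined. 0a->0: ok.
b: 0b undefined. 0b->0: no, ababaa/abbaab meet in 0. Open state 1: 0b->1.
ba: 1a undefined. 1a->0: ok.
bb: 1b undefined. 1b->0: ok.
All examples now run through 2 states with every (state, symbol) defined. Accept strings end in {0}, Reject strings end in {1}; accept={0}.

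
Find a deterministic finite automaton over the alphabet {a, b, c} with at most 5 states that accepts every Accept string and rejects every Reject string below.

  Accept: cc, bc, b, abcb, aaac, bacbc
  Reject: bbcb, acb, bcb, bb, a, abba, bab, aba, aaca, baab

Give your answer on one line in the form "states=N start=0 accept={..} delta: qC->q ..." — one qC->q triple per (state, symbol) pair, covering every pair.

states=4 start=0 accept={0,2} delta: 0a->1 0b->2 0c->0 1a->0 1b->0 1c->2 2a->3 2b->1 2c->2 3a->2 3b->1 3c->0

Fold the examples into a partial DFA from state 0: repeatedly fix the first undefined (state, symbol) met by the shortest-then-alphabetical prefix, trying targets in increasing order and rejecting any under which an Accept and a Reject string meet in one state with the same remainder; add a state when all current targets are rejected. Accepting states are where Accept strings end.
a: 0a undefined. 0a->0: no, abcb/bcb meet in 0 with "bcb" left. Open state 1: 0a->1.
b: 0b undefined. 0b->0: no, b/bb meet in 0. 0b->1: no, b/a meet in 1. Open state 2: 0b->2.
c: 0c undefined. 0c->0: ok.
aa: 1a undefined. 1a->0: ok.
ab: 1b undefined. 1b->0: ok.
ac: 1c undefined. 1c->0: no, b/acb meet in 2. 1c->1: no, cc/acb meet in 0. 1c->2: ok.
ba: 2a undefined. 2a->0: no, cc/abba meet in 0. 2a->1: no, cc/bab meet in 0. 2a->2: no, b/abba meet in 2. Open state 3: 2a->3.
bb: 2b undefined. 2b->0: no, cc/acb meet in 0. 2b->1: ok.
bc: 2c undefined. 2c->0: no, b/bcb meet in 2. 2c->1: no, cc/bcb meet in 0. 2c->2: ok.
baa: 3a undefined. 3a->0: no, bc/baab meet in 2. 3a->1: no, cc/baab meet in 0. 3a->2: ok.
bab: 3b undefined. 3b->0: no, cc/bab meet in 0. 3b->1: ok.
bac: 3c undefined. 3c->0: ok.
All examples now run through 4 states with every (state, symbol) defined. Accept strings end in {0,2}, Reject strings end in {1,3}; accept={0,2}.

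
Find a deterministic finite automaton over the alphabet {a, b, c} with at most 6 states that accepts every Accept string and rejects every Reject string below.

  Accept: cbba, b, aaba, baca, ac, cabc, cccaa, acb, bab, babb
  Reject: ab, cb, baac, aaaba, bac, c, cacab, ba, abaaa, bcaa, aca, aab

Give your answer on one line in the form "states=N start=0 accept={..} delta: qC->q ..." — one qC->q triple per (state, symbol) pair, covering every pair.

states=5 start=0 accept={2,3} delta: 0a->1 0b->2 0c->1 1a->2 1b->1 1c->3 2a->4 2b->1 2c->1 3a->0 3b->2 3c->0 4a->0 4b->3 4c->1

Grow the machine one transition at a time. Run the examples from 0; the earliest place one falls off (shortest prefix, ties alphabetical) gets sent to the lowest-numbered state that keeps every Accept/Reject pair distinguishable — a pair clashes when both reach the same state with identical unread suffix — and to a fresh state only if none does.
a: 0a undefined. 0a->0: no, b/ab meet in 0 with "b" left. Open state 1: 0a->1.
b: 0b undefined. 0b->0: no, baca/aca meet in 1 with "ca" left. 0b->1: no, bab/aab meet in 1 with "ab" left. Open state 2: 0b->2.
c: 0c undefined. 0c->0: no, b/cb meet in 2. 0c->1: ok.
aa: 1a undefined. 1a->0: no, b/cacab meet in 2. 1a->1: no, aaba/aaaba meet in 1 with "ba" left. 1a->2: ok.
ab: 1b undefined. 1b->0: no, cbba/ba meet in 2 with "a" left. 1b->1: ok.
ac: 1c undefined. 1c->0: no, cccaa/ba meet in 2 with "a" left. 1c->1: no, cbba/aca meet in 2. 1c->2: no, cccaa/bcaa meet in 2 with "caa" left. Open state 3: 1c->3.
ba: 2a undefined. 2a->0: no, ac/baac meet in 3. 2a->1: no, cbba/aaaba meet in 2. 2a->2: no, cbba/ba meet in 2. 2a->3: no, ac/ba meet in 3. Open state 4: 2a->4.
bc: 2c undefined. 2c->0: no, cbba/bcaa meet in 2. 2c->1: ok.
aab: 2b undefined. 2b->0: no, aaba/ab meet in 1. 2b->1: ok.
aca: 3a undefined. 3a->0: ok.
acb: 3b undefined. 3b->0: no, acb/aca meet in 0. 3b->1: no, acb/ab meet in 1. 3b->2: ok.
baa: 4a undefined. 4a->0: ok.
bab: 4b undefined. 4b->0: no, bab/abaaa meet in 0. 4b->1: no, cbba/aaaba meet in 2. 4b->2: no, babb/ab meet in 1. 4b->3: ok.
bac: 4c undefined. 4c->0: no, baca/ab meet in 1. 4c->1: ok.
ccc: 3c undefined. 3c->0: ok.
All examples now run through 5 states with every (state, symbol) defined. Accept strings end in {2,3}, Reject strings end in {0,1,4}; accept={2,3}.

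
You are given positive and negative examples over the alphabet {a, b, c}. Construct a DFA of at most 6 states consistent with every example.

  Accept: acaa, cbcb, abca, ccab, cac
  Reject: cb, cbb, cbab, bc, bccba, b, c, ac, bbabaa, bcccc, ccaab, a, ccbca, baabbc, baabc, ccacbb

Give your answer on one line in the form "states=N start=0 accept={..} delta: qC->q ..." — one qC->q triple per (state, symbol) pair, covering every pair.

Grow the machine one transition at a time. Run the examples from 0; the earliest place one falls off (shortest prefix, ties alphabetical) gets sent to the lowest-numbered state that keeps every Accept/Reject pair distinguishable — a pair clashes when both reach the same state with identical unread suffix — and to a fresh state only if none does.
a: 0a undefined. 0a->0: ok.
b: 0b undefined. 0b->0: ok.
c: 0c undefined. 0c->0: no, acaa/cb meet in 0. Open state 1: 0c->1.
ca: 1a undefined. 1a->0: no, acaa/b meet in 0. 1a->1: no, acaa/bc meet in 1. Open state 2: 1a->2.
cb: 1b undefined. 1b->0: no, cbcb/cb meet in 0. 1b->1: ok.
cc: 1c undefined. 1c->0: no, cbcb/bccba meet in 0. 1c->1: no, cbcb/cb meet in 1. 1c->2: no, cbcb/cbab meet in 2 with "b" left. Open state 3: 1c->3.
cac: 2c undefined. 2c->0: no, cac/b meet in 0. 2c->1: no, cac/cb meet in 1. 2c->2: ok.
cca: 3a undefined. 3a->0: no, ccab/b meet in 0. 3a->1: no, ccab/cb meet in 1. 3a->2: no, ccab/cbab meet in 2 with "b" left. 3a->3: no, cbcb/ccaab meet in 3 with "b" left. Open state 4: 3a->4.
ccb: 3b undefined. 3b->0: no, cbcb/bccba meet in 0. 3b->1: no, cbcb/cb meet in 1. 3b->2: no, acaa/bccba meet in 2 with "a" left. 3b->3: ok.
acaa: 2a undefined. 2a->0: no, acaa/b meet in 0. 2a->1: no, acaa/cb meet in 1. 2a->2: ok.
bccc: 3c undefined. 3c->0: ok.
cbab: 2b undefined. 2b->0: ok.
ccaa: 4a undefined. 4a->0: ok.
ccab: 4b undefined. 4b->0: no, ccab/cbab meet in 0. 4b->1: no, ccab/cb meet in 1. 4b->2: ok.
ccac: 4c undefined. 4c->0: ok.
All examples now run through 5 states with every (state, symbol) defined. Accept strings end in {2,3}, Reject strings end in {0,1,4}; accept={2,3}.

states=5 start=0 accept={2,3} delta: 0a->0 0b->0 0c->1 1a->2 1b->1 1c->3 2a->2 2b->0 2c->2 3a->4 3b->3 3c->0 4a->0 4b->2 4c->0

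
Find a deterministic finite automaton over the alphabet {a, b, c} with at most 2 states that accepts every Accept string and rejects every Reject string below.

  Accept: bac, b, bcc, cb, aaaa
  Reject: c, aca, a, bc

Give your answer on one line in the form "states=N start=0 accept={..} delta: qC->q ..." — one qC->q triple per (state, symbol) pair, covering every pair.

State merging on the prefix tree: take the shortest (then alphabetical) example prefix whose next move is undefined and point that move at state 0, else 1, else 2, ...; a target is out if some Accept/Reject pair would then sit in one state with the same input left (inseparable). If every existing state is out, open a new one.
a: 0a undefined. 0a->0: no, aaaa/a meet in 0. Open state 1: 0a->1.
b: 0b undefined. 0b->0: ok.
c: 0c undefined. 0c->0: no, b/c meet in 0. 0c->1: ok.
aa: 1a undefined. 1a->0: ok.
ac: 1c undefined. 1c->0: ok.
cb: 1b undefined. 1b->0: ok.
All examples now run through 2 states with every (state, symbol) defined. Accept strings end in {0}, Reject strings end in {1}; accept={0}.

states=2 start=0 accept={0} delta: 0a->1 0b->0 0c->1 1a->0 1b->0 1c->0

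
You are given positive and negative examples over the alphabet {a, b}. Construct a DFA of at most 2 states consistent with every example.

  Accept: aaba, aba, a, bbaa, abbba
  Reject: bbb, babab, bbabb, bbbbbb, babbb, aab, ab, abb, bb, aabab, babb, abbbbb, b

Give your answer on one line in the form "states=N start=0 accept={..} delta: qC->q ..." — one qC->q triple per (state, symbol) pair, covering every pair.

Grow the machine one transition at a time. Run the examples from 0; the earliest place one falls off (shortest prefix, ties alphabetical) gets sent to the lowest-numbered state that keeps every Accept/Reject pair distinguishable — a pair clashes when both reach the same state with identical unread suffix — and to a fresh state only if none does.
a: 0a undefined. 0a->0: ok.
b: 0b undefined. 0b->0: no, aaba/bbb meet in 0. Open state 1: 0b->1.
ba: 1a undefined. 1a->0: ok.
bb: 1b undefined. 1b->0: no, aaba/bbabb meet in 0. 1b->1: ok.
All examples now run through 2 states with every (state, symbol) defined. Accept strings end in {0}, Reject strings end in {1}; accept={0}.

states=2 start=0 accept={0} delta: 0a->0 0b->1 1a->0 1b->1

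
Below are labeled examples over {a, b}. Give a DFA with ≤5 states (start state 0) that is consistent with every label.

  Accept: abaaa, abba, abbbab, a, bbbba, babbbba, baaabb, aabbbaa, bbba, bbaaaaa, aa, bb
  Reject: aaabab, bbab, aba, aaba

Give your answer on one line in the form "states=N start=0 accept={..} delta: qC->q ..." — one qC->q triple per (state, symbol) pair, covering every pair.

Fold the examples into a partial DFA from state 0: repeatedly fix the first undefined (state, symbol) met by the shortest-then-alphabetical prefix, trying targets in increasing order and rejecting any under which an Accept and a Reject string meet in one state with the same remainder; add a state when all current targets are rejected. Accepting states are where Accept strings end.
a: 0a undefined. 0a->0: ok.
b: 0b undefined. 0b->0: no, abaaa/aaabab meet in 0. Open state 1: 0b->1.
ba: 1a undefined. 1a->0: no, abaaa/aba meet in 0. 1a->1: no, abaaa/aba meet in 1. Open state 2: 1a->2.
bb: 1b undefined. 1b->0: no, abbbab/aaabab meet in 2 with "b" left. 1b->1: no, abba/aba meet in 2. 1b->2: no, bb/aba meet in 2. Open state 3: 1b->3.
baa: 2a undefined. 2a->0: ok.
bab: 2b undefined. 2b->0: no, abaaa/aaabab meet in 0. 2b->1: ok.
bba: 3a undefined. 3a->0: ok.
bbb: 3b undefined. 3b->0: no, abbbab/aaabab meet in 1. 3b->1: no, abbbab/aaabab meet in 1. 3b->2: no, abbbab/aaabab meet in 1. 3b->3: no, abbbab/aaabab meet in 1. Open state 4: 3b->4.
bbba: 4a undefined. 4a->0: no, abbbab/aaabab meet in 1. 4a->1: no, aabbbaa/aba meet in 2. 4a->2: no, abbbab/aaabab meet in 1. 4a->3: ok.
bbbb: 4b undefined. 4b->0: ok.
All examples now run through 5 states with every (state, symbol) defined. Accept strings end in {0,3,4}, Reject strings end in {1,2}; accept={0,3,4}.

states=5 start=0 accept={0,3,4} delta: 0a->0 0b->1 1a->2 1b->3 2a->0 2b->1 3a->0 3b->4 4a->3 4b->0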